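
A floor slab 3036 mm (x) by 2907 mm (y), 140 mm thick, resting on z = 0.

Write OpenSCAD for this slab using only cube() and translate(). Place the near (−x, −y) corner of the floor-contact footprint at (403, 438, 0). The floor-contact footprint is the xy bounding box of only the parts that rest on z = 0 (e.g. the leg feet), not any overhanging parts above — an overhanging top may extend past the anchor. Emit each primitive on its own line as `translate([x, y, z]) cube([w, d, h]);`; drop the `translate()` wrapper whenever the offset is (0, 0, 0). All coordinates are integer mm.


translate([403, 438, 0]) cube([3036, 2907, 140]);


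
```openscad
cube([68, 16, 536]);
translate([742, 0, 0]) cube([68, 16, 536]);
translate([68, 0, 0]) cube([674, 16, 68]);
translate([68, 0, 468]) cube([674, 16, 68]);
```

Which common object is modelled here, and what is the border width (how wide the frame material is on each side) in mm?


A picture frame. The border width is 68 mm.

Four thin pieces enclosing a rectangular opening — a picture frame. The two full-height stiles are 536 mm tall; the top rail sits at z = 468 and is 68 mm tall, so the border above the opening is 536 − 468 = 68 mm, matching the stile x-width.


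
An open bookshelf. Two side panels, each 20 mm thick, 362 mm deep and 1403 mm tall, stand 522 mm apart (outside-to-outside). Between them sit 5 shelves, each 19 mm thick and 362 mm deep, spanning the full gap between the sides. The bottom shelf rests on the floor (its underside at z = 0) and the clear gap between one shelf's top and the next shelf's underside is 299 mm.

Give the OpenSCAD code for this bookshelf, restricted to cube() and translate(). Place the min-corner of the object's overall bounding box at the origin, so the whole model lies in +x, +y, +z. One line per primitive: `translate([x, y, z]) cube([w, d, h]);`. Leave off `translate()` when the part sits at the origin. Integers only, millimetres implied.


cube([20, 362, 1403]);
translate([502, 0, 0]) cube([20, 362, 1403]);
translate([20, 0, 0]) cube([482, 362, 19]);
translate([20, 0, 318]) cube([482, 362, 19]);
translate([20, 0, 636]) cube([482, 362, 19]);
translate([20, 0, 954]) cube([482, 362, 19]);
translate([20, 0, 1272]) cube([482, 362, 19]);


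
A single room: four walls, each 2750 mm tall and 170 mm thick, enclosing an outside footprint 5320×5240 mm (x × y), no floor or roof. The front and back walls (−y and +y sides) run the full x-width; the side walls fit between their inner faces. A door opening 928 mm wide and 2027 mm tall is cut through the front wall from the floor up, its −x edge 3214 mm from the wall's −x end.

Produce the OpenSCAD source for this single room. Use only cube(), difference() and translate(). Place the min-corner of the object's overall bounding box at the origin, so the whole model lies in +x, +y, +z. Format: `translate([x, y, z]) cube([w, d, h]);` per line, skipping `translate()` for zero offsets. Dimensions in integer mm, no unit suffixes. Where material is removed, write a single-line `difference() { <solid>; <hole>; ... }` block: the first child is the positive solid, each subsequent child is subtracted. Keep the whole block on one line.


difference() { cube([5320, 170, 2750]); translate([3214, 0, 0]) cube([928, 170, 2027]); }
translate([0, 5070, 0]) cube([5320, 170, 2750]);
translate([0, 170, 0]) cube([170, 4900, 2750]);
translate([5150, 170, 0]) cube([170, 4900, 2750]);


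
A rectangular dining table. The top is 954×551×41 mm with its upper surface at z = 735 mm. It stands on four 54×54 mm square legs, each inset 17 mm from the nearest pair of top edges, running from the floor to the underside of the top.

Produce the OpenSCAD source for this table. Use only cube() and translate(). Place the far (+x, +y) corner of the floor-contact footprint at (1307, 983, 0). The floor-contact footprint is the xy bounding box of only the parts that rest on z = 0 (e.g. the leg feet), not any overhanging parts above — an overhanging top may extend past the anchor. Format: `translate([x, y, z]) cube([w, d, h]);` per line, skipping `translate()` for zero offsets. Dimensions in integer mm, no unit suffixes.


translate([370, 449, 694]) cube([954, 551, 41]);
translate([387, 466, 0]) cube([54, 54, 694]);
translate([1253, 466, 0]) cube([54, 54, 694]);
translate([387, 929, 0]) cube([54, 54, 694]);
translate([1253, 929, 0]) cube([54, 54, 694]);


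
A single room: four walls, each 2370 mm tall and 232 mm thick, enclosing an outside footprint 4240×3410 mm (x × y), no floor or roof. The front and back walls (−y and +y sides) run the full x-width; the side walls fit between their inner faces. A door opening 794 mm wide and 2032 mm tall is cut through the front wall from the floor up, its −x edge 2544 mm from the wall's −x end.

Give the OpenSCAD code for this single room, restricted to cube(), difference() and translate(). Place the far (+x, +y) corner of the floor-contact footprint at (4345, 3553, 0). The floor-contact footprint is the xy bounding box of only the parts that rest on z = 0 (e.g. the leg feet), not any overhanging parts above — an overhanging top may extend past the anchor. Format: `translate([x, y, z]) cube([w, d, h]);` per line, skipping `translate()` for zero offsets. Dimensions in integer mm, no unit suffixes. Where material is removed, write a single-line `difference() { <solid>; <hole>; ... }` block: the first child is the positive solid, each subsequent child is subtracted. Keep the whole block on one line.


difference() { translate([105, 143, 0]) cube([4240, 232, 2370]); translate([2649, 143, 0]) cube([794, 232, 2032]); }
translate([105, 3321, 0]) cube([4240, 232, 2370]);
translate([105, 375, 0]) cube([232, 2946, 2370]);
translate([4113, 375, 0]) cube([232, 2946, 2370]);


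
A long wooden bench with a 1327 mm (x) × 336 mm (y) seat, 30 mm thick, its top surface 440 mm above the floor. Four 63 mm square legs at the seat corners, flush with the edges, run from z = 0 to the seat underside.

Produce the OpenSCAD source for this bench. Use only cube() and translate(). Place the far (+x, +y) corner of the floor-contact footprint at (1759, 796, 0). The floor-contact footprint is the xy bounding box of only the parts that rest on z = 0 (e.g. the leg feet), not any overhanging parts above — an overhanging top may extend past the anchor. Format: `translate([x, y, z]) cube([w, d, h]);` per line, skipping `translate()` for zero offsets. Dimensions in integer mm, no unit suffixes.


translate([432, 460, 410]) cube([1327, 336, 30]);
translate([432, 460, 0]) cube([63, 63, 410]);
translate([432, 733, 0]) cube([63, 63, 410]);
translate([1696, 460, 0]) cube([63, 63, 410]);
translate([1696, 733, 0]) cube([63, 63, 410]);


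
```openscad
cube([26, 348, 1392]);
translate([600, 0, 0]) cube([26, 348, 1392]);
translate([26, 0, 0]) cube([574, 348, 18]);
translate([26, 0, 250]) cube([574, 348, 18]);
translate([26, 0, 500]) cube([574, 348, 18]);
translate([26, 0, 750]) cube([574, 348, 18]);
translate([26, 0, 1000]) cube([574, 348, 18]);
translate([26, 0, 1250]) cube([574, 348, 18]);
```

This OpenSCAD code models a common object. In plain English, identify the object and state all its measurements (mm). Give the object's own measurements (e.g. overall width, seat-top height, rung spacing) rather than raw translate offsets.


An open bookshelf. Two side panels, each 26 mm thick, 348 mm deep and 1392 mm tall, stand 626 mm apart (outside-to-outside). Between them sit 6 shelves, each 18 mm thick and 348 mm deep, spanning the full gap between the sides. The bottom shelf rests on the floor (its underside at z = 0) and the clear gap between one shelf's top and the next shelf's underside is 232 mm.


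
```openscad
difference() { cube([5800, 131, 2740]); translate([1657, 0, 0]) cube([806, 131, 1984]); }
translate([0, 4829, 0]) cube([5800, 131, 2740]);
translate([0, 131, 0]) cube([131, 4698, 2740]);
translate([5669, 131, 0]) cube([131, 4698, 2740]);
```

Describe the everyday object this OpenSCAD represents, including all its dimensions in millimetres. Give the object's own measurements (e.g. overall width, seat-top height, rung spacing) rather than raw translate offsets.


A single room: four walls, each 2740 mm tall and 131 mm thick, enclosing an outside footprint 5800×4960 mm (x × y), no floor or roof. The front and back walls (−y and +y sides) run the full x-width; the side walls fit between their inner faces. A door opening 806 mm wide and 1984 mm tall is cut through the front wall from the floor up, its −x edge 1657 mm from the wall's −x end.


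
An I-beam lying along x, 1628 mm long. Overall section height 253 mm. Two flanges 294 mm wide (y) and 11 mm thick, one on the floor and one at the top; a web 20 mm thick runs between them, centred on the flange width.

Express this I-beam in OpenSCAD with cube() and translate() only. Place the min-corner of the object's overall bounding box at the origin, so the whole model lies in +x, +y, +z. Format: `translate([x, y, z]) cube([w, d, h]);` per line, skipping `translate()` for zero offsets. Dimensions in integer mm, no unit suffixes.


cube([1628, 294, 11]);
translate([0, 137, 11]) cube([1628, 20, 231]);
translate([0, 0, 242]) cube([1628, 294, 11]);


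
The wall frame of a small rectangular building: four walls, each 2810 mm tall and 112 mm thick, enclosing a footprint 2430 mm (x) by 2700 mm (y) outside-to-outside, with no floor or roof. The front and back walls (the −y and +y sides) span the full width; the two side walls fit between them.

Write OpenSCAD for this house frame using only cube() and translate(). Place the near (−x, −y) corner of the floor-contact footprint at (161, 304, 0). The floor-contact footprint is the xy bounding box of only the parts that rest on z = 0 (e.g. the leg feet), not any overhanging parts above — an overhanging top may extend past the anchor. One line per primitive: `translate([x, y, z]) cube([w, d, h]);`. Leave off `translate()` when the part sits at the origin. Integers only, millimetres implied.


translate([161, 304, 0]) cube([2430, 112, 2810]);
translate([161, 2892, 0]) cube([2430, 112, 2810]);
translate([161, 416, 0]) cube([112, 2476, 2810]);
translate([2479, 416, 0]) cube([112, 2476, 2810]);


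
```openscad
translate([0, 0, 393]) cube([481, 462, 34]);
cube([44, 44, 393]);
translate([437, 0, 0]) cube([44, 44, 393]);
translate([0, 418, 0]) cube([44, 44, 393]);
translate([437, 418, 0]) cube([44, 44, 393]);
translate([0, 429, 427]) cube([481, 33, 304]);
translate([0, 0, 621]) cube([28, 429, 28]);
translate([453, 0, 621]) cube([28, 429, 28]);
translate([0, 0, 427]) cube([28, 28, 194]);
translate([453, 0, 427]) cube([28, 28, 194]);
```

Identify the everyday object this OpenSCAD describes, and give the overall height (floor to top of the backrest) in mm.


A chair. The overall height is 731 mm.

A slab on four corner posts with a tall panel at the back — a chair. The seat slab sits at z = 393 with thickness 34, and the 304 mm backrest starts at the seat top, so the overall height is 393 + 34 + 304 = 731 mm.


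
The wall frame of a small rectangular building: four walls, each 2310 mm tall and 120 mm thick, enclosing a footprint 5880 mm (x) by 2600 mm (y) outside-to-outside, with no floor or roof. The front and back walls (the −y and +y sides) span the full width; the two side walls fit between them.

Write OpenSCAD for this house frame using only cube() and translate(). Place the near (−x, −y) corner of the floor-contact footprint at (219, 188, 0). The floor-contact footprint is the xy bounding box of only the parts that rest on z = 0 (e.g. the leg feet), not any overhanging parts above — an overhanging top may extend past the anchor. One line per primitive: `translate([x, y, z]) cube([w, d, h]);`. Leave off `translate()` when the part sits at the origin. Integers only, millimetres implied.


translate([219, 188, 0]) cube([5880, 120, 2310]);
translate([219, 2668, 0]) cube([5880, 120, 2310]);
translate([219, 308, 0]) cube([120, 2360, 2310]);
translate([5979, 308, 0]) cube([120, 2360, 2310]);


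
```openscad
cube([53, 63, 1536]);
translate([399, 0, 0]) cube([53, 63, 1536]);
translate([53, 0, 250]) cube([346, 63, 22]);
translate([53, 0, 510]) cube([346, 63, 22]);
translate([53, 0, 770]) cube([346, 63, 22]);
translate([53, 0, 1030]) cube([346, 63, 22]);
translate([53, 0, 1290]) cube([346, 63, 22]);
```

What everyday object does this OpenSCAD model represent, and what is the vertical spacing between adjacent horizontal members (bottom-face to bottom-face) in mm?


A ladder. The rung spacing is 260 mm.

Two tall 53×63 posts with 5 short bars between them — a ladder. Adjacent rungs sit at z = 250 and z = 510, so the spacing is 510 − 250 = 260 mm.


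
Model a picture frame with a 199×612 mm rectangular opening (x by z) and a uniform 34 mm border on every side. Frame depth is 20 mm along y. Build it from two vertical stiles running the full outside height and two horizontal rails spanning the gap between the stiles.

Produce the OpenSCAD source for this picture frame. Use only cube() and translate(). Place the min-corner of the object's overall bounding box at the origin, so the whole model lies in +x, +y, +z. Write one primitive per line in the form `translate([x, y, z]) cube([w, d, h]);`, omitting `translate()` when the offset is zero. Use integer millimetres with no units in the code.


cube([34, 20, 680]);
translate([233, 0, 0]) cube([34, 20, 680]);
translate([34, 0, 0]) cube([199, 20, 34]);
translate([34, 0, 646]) cube([199, 20, 34]);


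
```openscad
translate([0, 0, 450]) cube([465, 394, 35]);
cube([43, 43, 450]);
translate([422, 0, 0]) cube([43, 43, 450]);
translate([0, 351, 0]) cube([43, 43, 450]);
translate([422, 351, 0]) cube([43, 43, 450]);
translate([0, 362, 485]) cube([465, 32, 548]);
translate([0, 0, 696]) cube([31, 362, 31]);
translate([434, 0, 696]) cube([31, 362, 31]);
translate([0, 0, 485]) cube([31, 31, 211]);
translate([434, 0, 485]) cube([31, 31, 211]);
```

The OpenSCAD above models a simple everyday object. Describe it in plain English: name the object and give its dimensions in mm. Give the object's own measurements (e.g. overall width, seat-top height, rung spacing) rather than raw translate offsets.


A chair. The seat is a 465×394×35 mm slab with its top at z = 485 mm, on four 43×43 mm corner legs (flush with the seat edges, standing on z = 0). A flat backrest 32 mm thick, 548 mm tall, spans the full seat width and rises from the seat top along its +y edge, rear face flush with the rear of the seat. Two armrests of 31×31 mm section run along each side from the seat's front edge to the front of the backrest, top faces 242 mm above the seat top and outer faces flush with the seat's x-edges; a 31×31 mm post under the front of each armrest stands on the seat at the front corner.


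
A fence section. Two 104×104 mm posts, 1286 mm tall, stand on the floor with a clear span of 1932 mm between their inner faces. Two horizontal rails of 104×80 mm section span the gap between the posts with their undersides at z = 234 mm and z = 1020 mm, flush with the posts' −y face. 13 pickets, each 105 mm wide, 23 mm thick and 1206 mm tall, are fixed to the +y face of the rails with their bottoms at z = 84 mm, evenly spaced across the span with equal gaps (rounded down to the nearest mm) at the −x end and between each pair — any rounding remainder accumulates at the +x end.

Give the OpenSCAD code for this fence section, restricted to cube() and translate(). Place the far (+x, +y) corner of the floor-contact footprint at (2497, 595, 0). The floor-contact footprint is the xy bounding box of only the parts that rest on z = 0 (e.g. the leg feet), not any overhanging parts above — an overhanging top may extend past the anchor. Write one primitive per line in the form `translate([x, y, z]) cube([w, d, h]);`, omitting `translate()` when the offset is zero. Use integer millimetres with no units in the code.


translate([357, 491, 0]) cube([104, 104, 1286]);
translate([2393, 491, 0]) cube([104, 104, 1286]);
translate([461, 491, 234]) cube([1932, 104, 80]);
translate([461, 491, 1020]) cube([1932, 104, 80]);
translate([501, 595, 84]) cube([105, 23, 1206]);
translate([646, 595, 84]) cube([105, 23, 1206]);
translate([791, 595, 84]) cube([105, 23, 1206]);
translate([936, 595, 84]) cube([105, 23, 1206]);
translate([1081, 595, 84]) cube([105, 23, 1206]);
translate([1226, 595, 84]) cube([105, 23, 1206]);
translate([1371, 595, 84]) cube([105, 23, 1206]);
translate([1516, 595, 84]) cube([105, 23, 1206]);
translate([1661, 595, 84]) cube([105, 23, 1206]);
translate([1806, 595, 84]) cube([105, 23, 1206]);
translate([1951, 595, 84]) cube([105, 23, 1206]);
translate([2096, 595, 84]) cube([105, 23, 1206]);
translate([2241, 595, 84]) cube([105, 23, 1206]);


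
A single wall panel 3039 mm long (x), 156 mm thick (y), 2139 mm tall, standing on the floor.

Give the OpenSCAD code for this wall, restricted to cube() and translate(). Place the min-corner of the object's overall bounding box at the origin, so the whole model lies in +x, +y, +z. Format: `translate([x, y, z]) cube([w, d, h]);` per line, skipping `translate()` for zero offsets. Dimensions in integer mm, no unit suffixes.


cube([3039, 156, 2139]);


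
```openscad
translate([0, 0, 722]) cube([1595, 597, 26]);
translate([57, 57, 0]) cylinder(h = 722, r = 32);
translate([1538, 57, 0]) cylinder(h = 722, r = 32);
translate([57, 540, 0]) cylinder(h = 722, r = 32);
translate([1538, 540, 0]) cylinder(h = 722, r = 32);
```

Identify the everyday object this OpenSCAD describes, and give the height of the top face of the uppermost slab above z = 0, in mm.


A table. The table height is 748 mm.

A 1595×597×26 slab sits at z = 722 on four Ø64 mm round legs — a table. The top surface is at 722 + 26 = 748 mm.


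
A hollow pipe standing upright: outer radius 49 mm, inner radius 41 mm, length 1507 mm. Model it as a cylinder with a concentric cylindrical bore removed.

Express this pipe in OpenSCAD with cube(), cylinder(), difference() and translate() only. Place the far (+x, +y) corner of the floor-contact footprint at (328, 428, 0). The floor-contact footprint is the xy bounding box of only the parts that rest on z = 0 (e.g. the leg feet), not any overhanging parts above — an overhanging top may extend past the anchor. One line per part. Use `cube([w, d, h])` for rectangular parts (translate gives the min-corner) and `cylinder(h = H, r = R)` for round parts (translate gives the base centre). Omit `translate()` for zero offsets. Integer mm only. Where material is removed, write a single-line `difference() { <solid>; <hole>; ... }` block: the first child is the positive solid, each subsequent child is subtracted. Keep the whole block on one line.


difference() { translate([279, 379, 0]) cylinder(h = 1507, r = 49); translate([279, 379, 0]) cylinder(h = 1507, r = 41); }


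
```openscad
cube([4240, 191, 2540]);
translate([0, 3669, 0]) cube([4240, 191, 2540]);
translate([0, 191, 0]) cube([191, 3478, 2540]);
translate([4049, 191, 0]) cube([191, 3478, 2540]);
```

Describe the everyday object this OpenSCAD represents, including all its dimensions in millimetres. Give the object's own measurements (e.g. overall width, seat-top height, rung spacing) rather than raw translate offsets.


The wall frame of a small rectangular building: four walls, each 2540 mm tall and 191 mm thick, enclosing a footprint 4240 mm (x) by 3860 mm (y) outside-to-outside, with no floor or roof. The front and back walls (the −y and +y sides) span the full width; the two side walls fit between them.


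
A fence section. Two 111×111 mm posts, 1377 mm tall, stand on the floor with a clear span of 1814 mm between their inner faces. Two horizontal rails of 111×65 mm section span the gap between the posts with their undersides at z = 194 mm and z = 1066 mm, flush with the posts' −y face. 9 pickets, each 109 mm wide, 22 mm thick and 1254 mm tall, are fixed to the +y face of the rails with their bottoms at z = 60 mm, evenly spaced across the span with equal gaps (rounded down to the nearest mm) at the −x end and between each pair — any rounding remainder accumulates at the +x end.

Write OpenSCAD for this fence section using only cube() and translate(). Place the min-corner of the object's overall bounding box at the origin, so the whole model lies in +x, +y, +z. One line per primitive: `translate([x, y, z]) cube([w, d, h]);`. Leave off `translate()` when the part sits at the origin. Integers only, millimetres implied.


cube([111, 111, 1377]);
translate([1925, 0, 0]) cube([111, 111, 1377]);
translate([111, 0, 194]) cube([1814, 111, 65]);
translate([111, 0, 1066]) cube([1814, 111, 65]);
translate([194, 111, 60]) cube([109, 22, 1254]);
translate([386, 111, 60]) cube([109, 22, 1254]);
translate([578, 111, 60]) cube([109, 22, 1254]);
translate([770, 111, 60]) cube([109, 22, 1254]);
translate([962, 111, 60]) cube([109, 22, 1254]);
translate([1154, 111, 60]) cube([109, 22, 1254]);
translate([1346, 111, 60]) cube([109, 22, 1254]);
translate([1538, 111, 60]) cube([109, 22, 1254]);
translate([1730, 111, 60]) cube([109, 22, 1254]);


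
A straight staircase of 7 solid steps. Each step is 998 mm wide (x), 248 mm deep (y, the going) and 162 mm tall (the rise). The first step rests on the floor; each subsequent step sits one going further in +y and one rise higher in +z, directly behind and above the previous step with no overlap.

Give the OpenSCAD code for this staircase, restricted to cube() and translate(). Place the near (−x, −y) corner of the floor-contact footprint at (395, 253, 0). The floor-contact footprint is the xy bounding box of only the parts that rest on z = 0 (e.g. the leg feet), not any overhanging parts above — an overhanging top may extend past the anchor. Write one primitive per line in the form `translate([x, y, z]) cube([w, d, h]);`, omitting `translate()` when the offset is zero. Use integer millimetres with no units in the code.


translate([395, 253, 0]) cube([998, 248, 162]);
translate([395, 501, 162]) cube([998, 248, 162]);
translate([395, 749, 324]) cube([998, 248, 162]);
translate([395, 997, 486]) cube([998, 248, 162]);
translate([395, 1245, 648]) cube([998, 248, 162]);
translate([395, 1493, 810]) cube([998, 248, 162]);
translate([395, 1741, 972]) cube([998, 248, 162]);


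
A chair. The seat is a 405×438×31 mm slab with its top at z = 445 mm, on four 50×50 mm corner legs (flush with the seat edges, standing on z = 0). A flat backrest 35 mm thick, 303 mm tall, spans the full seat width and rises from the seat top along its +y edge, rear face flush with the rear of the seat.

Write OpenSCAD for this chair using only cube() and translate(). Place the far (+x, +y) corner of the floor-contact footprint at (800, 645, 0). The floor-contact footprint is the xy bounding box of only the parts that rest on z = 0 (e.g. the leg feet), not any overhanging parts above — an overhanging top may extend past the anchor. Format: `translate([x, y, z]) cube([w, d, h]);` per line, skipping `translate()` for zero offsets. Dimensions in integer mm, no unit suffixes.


translate([395, 207, 414]) cube([405, 438, 31]);
translate([395, 207, 0]) cube([50, 50, 414]);
translate([750, 207, 0]) cube([50, 50, 414]);
translate([395, 595, 0]) cube([50, 50, 414]);
translate([750, 595, 0]) cube([50, 50, 414]);
translate([395, 610, 445]) cube([405, 35, 303]);


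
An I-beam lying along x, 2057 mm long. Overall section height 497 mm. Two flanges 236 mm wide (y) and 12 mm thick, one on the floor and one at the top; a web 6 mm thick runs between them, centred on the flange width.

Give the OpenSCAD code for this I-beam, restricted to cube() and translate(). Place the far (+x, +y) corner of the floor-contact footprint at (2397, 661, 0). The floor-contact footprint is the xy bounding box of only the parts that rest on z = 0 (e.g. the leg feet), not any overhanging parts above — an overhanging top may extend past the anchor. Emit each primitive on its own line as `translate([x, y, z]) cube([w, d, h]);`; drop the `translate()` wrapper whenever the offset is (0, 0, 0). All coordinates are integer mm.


translate([340, 425, 0]) cube([2057, 236, 12]);
translate([340, 540, 12]) cube([2057, 6, 473]);
translate([340, 425, 485]) cube([2057, 236, 12]);


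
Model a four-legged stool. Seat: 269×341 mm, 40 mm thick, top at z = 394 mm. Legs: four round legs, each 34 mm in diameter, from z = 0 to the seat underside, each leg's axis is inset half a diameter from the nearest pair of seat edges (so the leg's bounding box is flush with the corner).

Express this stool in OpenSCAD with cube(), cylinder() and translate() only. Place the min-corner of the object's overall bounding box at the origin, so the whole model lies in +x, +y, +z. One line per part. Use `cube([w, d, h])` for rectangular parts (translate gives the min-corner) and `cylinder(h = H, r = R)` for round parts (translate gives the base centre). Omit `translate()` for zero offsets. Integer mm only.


translate([0, 0, 354]) cube([269, 341, 40]);
translate([17, 17, 0]) cylinder(h = 354, r = 17);
translate([252, 17, 0]) cylinder(h = 354, r = 17);
translate([17, 324, 0]) cylinder(h = 354, r = 17);
translate([252, 324, 0]) cylinder(h = 354, r = 17);


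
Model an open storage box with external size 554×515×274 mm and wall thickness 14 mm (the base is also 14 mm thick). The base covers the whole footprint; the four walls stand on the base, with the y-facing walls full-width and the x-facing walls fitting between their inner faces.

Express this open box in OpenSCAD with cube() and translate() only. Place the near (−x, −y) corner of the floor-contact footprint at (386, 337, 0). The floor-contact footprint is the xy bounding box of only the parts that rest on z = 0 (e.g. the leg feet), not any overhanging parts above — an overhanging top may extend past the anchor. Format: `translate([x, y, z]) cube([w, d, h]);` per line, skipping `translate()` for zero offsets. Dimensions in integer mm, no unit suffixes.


translate([386, 337, 0]) cube([554, 515, 14]);
translate([386, 337, 14]) cube([554, 14, 260]);
translate([386, 838, 14]) cube([554, 14, 260]);
translate([386, 351, 14]) cube([14, 487, 260]);
translate([926, 351, 14]) cube([14, 487, 260]);


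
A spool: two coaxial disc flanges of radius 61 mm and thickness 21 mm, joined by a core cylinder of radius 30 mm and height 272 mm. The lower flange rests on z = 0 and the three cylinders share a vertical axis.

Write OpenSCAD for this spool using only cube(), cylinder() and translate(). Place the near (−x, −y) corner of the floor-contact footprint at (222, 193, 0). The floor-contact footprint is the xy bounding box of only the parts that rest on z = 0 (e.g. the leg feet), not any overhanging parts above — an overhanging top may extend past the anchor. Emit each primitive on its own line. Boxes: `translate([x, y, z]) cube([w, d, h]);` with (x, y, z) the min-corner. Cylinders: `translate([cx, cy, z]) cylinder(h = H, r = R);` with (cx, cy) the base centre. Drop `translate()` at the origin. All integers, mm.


translate([283, 254, 0]) cylinder(h = 21, r = 61);
translate([283, 254, 21]) cylinder(h = 272, r = 30);
translate([283, 254, 293]) cylinder(h = 21, r = 61);


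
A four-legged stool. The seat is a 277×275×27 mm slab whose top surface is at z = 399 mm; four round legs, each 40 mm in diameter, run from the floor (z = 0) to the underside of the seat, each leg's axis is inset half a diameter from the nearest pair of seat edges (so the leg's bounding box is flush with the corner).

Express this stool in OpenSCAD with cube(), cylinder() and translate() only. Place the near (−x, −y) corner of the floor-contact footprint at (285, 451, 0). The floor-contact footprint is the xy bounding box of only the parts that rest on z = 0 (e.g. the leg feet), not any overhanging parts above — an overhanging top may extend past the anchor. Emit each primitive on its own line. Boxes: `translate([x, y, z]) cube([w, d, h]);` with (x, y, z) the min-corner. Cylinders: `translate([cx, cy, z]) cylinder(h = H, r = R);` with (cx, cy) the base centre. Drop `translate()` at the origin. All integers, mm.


translate([285, 451, 372]) cube([277, 275, 27]);
translate([305, 471, 0]) cylinder(h = 372, r = 20);
translate([542, 471, 0]) cylinder(h = 372, r = 20);
translate([305, 706, 0]) cylinder(h = 372, r = 20);
translate([542, 706, 0]) cylinder(h = 372, r = 20);


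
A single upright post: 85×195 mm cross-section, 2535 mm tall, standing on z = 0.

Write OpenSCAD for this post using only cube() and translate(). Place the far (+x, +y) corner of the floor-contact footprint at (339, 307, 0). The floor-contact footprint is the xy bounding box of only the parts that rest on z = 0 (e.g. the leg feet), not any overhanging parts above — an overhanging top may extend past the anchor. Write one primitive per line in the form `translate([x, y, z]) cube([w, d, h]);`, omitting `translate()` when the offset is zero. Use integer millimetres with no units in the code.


translate([254, 112, 0]) cube([85, 195, 2535]);


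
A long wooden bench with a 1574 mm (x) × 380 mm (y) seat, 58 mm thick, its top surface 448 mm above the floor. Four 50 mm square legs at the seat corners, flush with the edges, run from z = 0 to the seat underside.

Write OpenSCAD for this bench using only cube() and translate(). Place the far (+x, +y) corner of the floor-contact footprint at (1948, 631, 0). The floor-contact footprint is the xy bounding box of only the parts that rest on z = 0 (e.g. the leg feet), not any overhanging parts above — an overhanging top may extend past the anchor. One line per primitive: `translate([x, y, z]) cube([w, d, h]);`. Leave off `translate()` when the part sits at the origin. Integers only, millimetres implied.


translate([374, 251, 390]) cube([1574, 380, 58]);
translate([374, 251, 0]) cube([50, 50, 390]);
translate([374, 581, 0]) cube([50, 50, 390]);
translate([1898, 251, 0]) cube([50, 50, 390]);
translate([1898, 581, 0]) cube([50, 50, 390]);


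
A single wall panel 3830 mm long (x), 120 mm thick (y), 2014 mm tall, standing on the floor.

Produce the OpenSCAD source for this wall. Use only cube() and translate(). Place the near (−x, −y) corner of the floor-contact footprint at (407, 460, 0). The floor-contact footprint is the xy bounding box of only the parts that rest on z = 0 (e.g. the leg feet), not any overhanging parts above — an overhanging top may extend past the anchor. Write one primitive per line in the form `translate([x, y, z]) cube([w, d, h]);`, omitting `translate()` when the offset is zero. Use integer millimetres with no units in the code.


translate([407, 460, 0]) cube([3830, 120, 2014]);


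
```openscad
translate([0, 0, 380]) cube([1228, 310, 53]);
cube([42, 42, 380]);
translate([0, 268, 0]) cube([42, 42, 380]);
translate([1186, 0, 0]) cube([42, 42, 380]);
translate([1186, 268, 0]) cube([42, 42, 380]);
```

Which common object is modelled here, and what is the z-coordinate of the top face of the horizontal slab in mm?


A bench. The seat-top height is 433 mm.

A long slab on four corner posts — a bench. The slab sits at z = 380 with thickness 53, so the top is 380 + 53 = 433 mm.


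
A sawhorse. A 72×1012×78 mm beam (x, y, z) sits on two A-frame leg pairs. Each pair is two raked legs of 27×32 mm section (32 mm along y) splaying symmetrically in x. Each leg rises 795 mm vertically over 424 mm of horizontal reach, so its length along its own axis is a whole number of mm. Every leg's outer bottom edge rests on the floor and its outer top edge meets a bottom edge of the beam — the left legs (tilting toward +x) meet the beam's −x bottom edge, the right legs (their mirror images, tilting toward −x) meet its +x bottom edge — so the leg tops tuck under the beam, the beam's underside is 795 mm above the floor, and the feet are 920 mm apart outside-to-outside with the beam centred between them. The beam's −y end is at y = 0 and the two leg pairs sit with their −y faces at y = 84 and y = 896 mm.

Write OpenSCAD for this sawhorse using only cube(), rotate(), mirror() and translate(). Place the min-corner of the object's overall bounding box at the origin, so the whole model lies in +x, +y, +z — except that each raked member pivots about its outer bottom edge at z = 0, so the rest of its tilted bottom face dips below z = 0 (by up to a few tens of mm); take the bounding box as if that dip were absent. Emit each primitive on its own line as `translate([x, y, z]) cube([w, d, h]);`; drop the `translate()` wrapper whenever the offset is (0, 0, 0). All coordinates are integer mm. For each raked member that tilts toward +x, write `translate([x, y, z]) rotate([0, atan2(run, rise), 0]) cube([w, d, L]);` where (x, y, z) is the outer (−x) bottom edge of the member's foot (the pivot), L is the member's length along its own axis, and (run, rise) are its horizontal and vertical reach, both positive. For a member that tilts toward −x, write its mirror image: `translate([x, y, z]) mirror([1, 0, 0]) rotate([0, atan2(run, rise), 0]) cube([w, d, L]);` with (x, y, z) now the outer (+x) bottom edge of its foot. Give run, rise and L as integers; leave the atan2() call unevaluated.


translate([424, 0, 795]) cube([72, 1012, 78]);
translate([0, 84, 0]) rotate([0, atan2(424, 795), 0]) cube([27, 32, 901]);
translate([920, 84, 0]) mirror([1, 0, 0]) rotate([0, atan2(424, 795), 0]) cube([27, 32, 901]);
translate([0, 896, 0]) rotate([0, atan2(424, 795), 0]) cube([27, 32, 901]);
translate([920, 896, 0]) mirror([1, 0, 0]) rotate([0, atan2(424, 795), 0]) cube([27, 32, 901]);


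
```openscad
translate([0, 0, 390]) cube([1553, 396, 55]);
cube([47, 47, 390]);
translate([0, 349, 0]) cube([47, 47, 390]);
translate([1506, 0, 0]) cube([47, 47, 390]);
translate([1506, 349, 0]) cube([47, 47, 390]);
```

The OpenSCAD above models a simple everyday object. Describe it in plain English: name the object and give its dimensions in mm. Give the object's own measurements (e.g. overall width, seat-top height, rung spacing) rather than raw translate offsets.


A bench: a 1553×396 mm seat slab, 55 mm thick, top at z = 445 mm, on four 47×47 mm square legs flush with the seat corners and standing on z = 0.


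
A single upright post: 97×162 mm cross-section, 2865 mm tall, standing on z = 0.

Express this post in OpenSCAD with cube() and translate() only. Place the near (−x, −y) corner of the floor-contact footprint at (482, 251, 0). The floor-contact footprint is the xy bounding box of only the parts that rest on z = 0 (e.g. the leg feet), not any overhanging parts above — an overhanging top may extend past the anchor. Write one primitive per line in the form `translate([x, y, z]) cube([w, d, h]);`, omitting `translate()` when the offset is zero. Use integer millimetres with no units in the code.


translate([482, 251, 0]) cube([97, 162, 2865]);


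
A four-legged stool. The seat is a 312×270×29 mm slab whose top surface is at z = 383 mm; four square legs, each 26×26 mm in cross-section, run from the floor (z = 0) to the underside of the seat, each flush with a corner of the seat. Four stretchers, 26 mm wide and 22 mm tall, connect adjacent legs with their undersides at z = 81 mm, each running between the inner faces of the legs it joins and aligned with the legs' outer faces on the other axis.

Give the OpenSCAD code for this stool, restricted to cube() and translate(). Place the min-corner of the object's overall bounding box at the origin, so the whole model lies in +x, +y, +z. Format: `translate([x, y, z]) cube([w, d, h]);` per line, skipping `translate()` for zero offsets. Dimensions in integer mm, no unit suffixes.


translate([0, 0, 354]) cube([312, 270, 29]);
cube([26, 26, 354]);
translate([286, 0, 0]) cube([26, 26, 354]);
translate([0, 244, 0]) cube([26, 26, 354]);
translate([286, 244, 0]) cube([26, 26, 354]);
translate([26, 0, 81]) cube([260, 26, 22]);
translate([26, 244, 81]) cube([260, 26, 22]);
translate([0, 26, 81]) cube([26, 218, 22]);
translate([286, 26, 81]) cube([26, 218, 22]);


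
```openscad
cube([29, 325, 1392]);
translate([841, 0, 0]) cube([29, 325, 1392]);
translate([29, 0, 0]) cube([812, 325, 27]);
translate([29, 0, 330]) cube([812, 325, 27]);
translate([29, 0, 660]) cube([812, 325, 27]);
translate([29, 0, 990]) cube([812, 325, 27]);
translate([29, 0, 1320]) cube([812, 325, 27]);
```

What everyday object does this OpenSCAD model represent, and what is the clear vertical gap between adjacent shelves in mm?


A bookshelf. The clear shelf gap is 303 mm.

Two tall side panels with 5 horizontal boards between them — a bookshelf. The first two shelf undersides are at z = 0 and z = 330; with shelf thickness 27, the clear gap is 330 − 0 − 27 = 303 mm.


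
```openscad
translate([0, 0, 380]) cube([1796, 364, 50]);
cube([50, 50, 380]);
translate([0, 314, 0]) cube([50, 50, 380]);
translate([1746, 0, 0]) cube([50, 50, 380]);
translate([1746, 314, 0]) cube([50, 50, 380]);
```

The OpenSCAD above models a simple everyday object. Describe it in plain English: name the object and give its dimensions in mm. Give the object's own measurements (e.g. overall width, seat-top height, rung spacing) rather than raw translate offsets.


A bench: a 1796×364 mm seat slab, 50 mm thick, top at z = 430 mm, on four 50×50 mm square legs flush with the seat corners and standing on z = 0.


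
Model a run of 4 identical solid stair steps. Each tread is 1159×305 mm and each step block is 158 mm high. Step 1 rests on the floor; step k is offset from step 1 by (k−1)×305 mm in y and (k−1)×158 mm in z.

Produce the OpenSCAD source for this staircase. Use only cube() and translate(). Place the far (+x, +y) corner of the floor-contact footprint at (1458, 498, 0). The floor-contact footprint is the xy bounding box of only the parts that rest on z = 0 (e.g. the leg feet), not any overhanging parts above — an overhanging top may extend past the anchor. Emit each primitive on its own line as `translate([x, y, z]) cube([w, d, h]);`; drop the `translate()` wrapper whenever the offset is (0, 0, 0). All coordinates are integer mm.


translate([299, 193, 0]) cube([1159, 305, 158]);
translate([299, 498, 158]) cube([1159, 305, 158]);
translate([299, 803, 316]) cube([1159, 305, 158]);
translate([299, 1108, 474]) cube([1159, 305, 158]);


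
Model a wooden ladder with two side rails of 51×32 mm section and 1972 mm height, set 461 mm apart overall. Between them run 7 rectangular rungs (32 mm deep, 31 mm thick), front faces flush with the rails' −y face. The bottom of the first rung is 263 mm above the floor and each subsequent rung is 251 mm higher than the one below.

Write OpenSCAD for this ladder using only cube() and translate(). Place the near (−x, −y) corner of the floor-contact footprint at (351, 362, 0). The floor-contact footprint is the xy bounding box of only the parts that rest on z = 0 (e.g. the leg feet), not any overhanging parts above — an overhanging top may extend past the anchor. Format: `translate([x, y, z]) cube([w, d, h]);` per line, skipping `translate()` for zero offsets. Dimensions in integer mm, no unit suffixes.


// rung span = 461 - 2*51 = 359
// rung[k] z = 263 + k*251
translate([351, 362, 0]) cube([51, 32, 1972]);
translate([761, 362, 0]) cube([51, 32, 1972]);
translate([402, 362, 263]) cube([359, 32, 31]);
translate([402, 362, 514]) cube([359, 32, 31]);
translate([402, 362, 765]) cube([359, 32, 31]);
translate([402, 362, 1016]) cube([359, 32, 31]);
translate([402, 362, 1267]) cube([359, 32, 31]);
translate([402, 362, 1518]) cube([359, 32, 31]);
translate([402, 362, 1769]) cube([359, 32, 31]);


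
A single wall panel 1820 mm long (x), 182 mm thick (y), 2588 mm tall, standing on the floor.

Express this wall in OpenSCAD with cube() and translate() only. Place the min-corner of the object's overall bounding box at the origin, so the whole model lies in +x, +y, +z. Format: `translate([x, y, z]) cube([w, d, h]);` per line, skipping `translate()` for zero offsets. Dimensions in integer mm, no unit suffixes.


cube([1820, 182, 2588]);


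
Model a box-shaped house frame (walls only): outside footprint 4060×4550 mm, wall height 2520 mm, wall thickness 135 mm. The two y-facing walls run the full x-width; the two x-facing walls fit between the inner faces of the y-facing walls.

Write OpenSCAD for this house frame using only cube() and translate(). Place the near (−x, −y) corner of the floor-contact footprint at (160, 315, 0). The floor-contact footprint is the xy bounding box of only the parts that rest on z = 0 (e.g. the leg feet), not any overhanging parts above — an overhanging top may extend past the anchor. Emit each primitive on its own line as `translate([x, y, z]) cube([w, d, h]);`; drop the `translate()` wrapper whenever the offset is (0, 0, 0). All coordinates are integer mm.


translate([160, 315, 0]) cube([4060, 135, 2520]);
translate([160, 4730, 0]) cube([4060, 135, 2520]);
translate([160, 450, 0]) cube([135, 4280, 2520]);
translate([4085, 450, 0]) cube([135, 4280, 2520]);
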